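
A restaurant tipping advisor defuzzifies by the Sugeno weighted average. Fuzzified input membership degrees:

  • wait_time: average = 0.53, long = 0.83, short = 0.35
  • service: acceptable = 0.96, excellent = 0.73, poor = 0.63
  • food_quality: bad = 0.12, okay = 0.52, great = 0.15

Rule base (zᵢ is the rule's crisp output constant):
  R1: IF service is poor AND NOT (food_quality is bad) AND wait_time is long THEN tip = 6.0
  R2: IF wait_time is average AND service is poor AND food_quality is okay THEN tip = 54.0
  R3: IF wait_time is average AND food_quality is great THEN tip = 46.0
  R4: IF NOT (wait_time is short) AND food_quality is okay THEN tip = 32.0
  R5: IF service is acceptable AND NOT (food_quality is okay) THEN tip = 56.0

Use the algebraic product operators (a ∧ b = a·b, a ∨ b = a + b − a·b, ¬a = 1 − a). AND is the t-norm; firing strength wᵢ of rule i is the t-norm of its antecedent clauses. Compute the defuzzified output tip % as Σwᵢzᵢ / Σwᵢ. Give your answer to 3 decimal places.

34.664

R1 (z=6.0): poor=0.63, ¬bad=1−0.12=0.88, long=0.83; AND[a·b] → w = 0.4602
R2 (z=54.0): average=0.53, poor=0.63, okay=0.52; AND[a·b] → w = 0.1736
R3 (z=46.0): average=0.53, great=0.15; AND[a·b] → w = 0.0795
R4 (z=32.0): ¬short=1−0.35=0.65, okay=0.52; AND[a·b] → w = 0.3380
R5 (z=56.0): acceptable=0.96, ¬okay=1−0.52=0.48; AND[a·b] → w = 0.4608
Weighted average = (0.4602·6.0 + 0.1736·54.0 + 0.0795·46.0 + 0.3380·32.0 + 0.4608·56.0) / (0.4602 + 0.1736 + 0.0795 + 0.3380 + 0.4608)
  = 52.4146 / 1.5121 = 34.664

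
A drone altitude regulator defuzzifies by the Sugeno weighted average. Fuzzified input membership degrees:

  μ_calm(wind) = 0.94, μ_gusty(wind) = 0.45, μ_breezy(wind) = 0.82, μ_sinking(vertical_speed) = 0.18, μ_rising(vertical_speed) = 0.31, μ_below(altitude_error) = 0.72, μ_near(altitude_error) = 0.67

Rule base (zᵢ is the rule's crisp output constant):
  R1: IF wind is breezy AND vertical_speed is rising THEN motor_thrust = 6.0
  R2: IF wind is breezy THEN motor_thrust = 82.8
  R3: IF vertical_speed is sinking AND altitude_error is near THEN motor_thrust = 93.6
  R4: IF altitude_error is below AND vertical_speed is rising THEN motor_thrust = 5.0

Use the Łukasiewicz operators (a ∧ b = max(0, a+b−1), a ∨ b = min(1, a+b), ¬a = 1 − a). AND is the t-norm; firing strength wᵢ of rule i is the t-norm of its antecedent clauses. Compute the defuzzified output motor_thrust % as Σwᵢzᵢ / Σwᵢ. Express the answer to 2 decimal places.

70.23

R1 (z=6.0): breezy=0.82, rising=0.31; AND[max(0, a+b−1)] → w = 0.13
R2 (z=82.8): breezy=0.82 → w = 0.82
R3 (z=93.6): sinking=0.18, near=0.67; AND[max(0, a+b−1)] → w = 0.00
R4 (z=5.0): below=0.72, rising=0.31; AND[max(0, a+b−1)] → w = 0.03
Weighted average = (0.13·6.0 + 0.82·82.8 + 0.00·93.6 + 0.03·5.0) / (0.13 + 0.82 + 0.00 + 0.03)
  = 68.8260 / 0.9800 = 70.23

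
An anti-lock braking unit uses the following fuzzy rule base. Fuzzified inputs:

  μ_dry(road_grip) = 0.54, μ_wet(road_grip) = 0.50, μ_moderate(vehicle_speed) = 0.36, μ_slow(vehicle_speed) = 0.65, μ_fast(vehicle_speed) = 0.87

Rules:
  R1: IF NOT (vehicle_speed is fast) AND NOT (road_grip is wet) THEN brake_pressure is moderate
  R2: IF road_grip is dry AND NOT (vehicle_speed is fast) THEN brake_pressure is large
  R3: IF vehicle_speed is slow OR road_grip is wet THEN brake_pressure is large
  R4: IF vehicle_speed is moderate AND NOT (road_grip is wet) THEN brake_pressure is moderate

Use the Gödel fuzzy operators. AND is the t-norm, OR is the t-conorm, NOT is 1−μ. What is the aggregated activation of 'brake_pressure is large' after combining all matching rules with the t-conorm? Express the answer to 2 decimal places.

R1: ¬fast=1−0.87=0.13, ¬wet=1−0.50=0.50; AND[min(a, b)] → w = 0.13
R2: dry=0.54, ¬fast=1−0.87=0.13; AND[min(a, b)] → w = 0.13
R3: slow=0.65, wet=0.50; OR[max(a, b)] → w = 0.65
R4: moderate=0.36, ¬wet=1−0.50=0.50; AND[min(a, b)] → w = 0.36
Rules with consequent 'large': {R2, R3} → strengths 0.13, 0.65
Aggregate via t-conorm [max(a, b)]: 0.65

0.65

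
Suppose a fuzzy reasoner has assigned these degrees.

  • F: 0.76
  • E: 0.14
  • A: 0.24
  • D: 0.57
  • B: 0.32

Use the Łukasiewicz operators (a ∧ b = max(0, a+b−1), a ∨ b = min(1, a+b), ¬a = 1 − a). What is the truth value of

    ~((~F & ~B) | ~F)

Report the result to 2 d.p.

0.76

~F = 1 − 0.76 = 0.24
~B = 1 − 0.32 = 0.68
~F & ~B = max(0, a+b−1) on (0.24, 0.68) = 0.00
~F = 1 − 0.76 = 0.24
(~F & ~B) | ~F = min(1, a+b) on (0.00, 0.24) = 0.24
~((~F & ~B) | ~F) = 1 − 0.24 = 0.76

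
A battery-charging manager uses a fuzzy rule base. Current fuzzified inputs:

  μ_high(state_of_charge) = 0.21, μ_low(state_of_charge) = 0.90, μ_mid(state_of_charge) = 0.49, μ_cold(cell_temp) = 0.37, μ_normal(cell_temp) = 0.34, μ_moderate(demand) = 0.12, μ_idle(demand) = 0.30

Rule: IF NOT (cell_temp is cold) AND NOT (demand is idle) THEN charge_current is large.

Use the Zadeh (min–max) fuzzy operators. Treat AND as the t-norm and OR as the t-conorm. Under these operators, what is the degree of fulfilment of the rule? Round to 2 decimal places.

0.63

firing strength: ¬cold=1−0.37=0.63, ¬idle=1−0.30=0.70; AND[min(a, b)] → w = 0.63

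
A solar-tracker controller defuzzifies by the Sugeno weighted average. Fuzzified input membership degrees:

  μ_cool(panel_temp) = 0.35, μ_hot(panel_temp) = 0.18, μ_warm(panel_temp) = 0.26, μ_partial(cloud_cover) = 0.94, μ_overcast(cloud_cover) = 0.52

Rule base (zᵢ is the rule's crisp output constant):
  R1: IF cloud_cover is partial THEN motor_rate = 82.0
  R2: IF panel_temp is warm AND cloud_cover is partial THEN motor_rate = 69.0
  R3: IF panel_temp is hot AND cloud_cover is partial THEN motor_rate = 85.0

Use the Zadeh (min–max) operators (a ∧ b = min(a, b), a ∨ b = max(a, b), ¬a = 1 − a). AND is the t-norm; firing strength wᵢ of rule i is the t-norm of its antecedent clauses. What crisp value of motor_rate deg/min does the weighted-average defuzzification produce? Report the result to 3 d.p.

79.942

R1 (z=82.0): partial=0.94 → w = 0.94
R2 (z=69.0): warm=0.26, partial=0.94; AND[min(a, b)] → w = 0.26
R3 (z=85.0): hot=0.18, partial=0.94; AND[min(a, b)] → w = 0.18
Weighted average = (0.94·82.0 + 0.26·69.0 + 0.18·85.0) / (0.94 + 0.26 + 0.18)
  = 110.3200 / 1.3800 = 79.942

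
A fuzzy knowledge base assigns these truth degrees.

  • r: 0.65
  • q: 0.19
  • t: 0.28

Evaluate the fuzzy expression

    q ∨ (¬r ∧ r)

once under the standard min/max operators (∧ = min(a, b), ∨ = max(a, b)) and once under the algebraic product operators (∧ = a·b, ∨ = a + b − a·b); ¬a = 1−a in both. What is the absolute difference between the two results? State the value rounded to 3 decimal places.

0.024

Under standard min/max:
  ¬r = 1 − 0.65 = 0.35
  ¬r ∧ r = min(a, b) on (0.35, 0.65) = 0.35
  q ∨ (¬r ∧ r) = max(a, b) on (0.19, 0.35) = 0.35
  → value = 0.3500
Under algebraic product:
  ¬r = 1 − 0.6500 = 0.3500
  ¬r ∧ r = a·b on (0.3500, 0.6500) = 0.2275
  q ∨ (¬r ∧ r) = a + b − a·b on (0.1900, 0.2275) = 0.3743
  → value = 0.3743
|0.3500 − 0.3743| = 0.024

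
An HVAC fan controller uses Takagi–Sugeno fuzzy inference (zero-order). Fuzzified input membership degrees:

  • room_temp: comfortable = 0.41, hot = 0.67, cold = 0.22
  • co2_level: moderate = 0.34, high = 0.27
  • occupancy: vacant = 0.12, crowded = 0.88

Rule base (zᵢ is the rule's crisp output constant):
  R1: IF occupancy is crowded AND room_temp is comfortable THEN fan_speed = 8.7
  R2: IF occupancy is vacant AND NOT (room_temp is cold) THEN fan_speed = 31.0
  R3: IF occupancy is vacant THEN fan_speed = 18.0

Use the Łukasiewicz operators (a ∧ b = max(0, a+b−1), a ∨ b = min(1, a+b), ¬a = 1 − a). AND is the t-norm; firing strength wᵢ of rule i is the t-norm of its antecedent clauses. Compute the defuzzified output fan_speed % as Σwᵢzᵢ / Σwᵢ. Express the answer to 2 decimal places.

R1 (z=8.7): crowded=0.88, comfortable=0.41; AND[max(0, a+b−1)] → w = 0.29
R2 (z=31.0): vacant=0.12, ¬cold=1−0.22=0.78; AND[max(0, a+b−1)] → w = 0.00
R3 (z=18.0): vacant=0.12 → w = 0.12
Weighted average = (0.29·8.7 + 0.00·31.0 + 0.12·18.0) / (0.29 + 0.00 + 0.12)
  = 4.6830 / 0.4100 = 11.42

11.42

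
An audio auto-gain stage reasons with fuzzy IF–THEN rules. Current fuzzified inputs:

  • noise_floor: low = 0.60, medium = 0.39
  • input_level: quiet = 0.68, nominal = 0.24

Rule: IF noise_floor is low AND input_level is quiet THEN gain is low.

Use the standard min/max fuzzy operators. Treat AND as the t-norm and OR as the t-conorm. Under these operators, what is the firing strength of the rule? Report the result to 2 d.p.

0.60

firing strength: low=0.60, quiet=0.68; AND[min(a, b)] → w = 0.60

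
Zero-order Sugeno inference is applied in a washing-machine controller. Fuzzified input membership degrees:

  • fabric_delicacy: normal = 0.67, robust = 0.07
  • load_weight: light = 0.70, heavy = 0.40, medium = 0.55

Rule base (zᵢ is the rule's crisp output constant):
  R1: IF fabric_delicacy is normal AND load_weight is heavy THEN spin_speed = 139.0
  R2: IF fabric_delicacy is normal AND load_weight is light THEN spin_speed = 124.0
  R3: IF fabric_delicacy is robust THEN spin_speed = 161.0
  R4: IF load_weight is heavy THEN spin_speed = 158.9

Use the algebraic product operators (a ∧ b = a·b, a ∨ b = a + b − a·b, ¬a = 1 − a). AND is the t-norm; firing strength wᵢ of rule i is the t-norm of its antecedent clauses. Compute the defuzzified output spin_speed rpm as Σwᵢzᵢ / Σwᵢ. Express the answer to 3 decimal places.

R1 (z=139.0): normal=0.67, heavy=0.40; AND[a·b] → w = 0.2680
R2 (z=124.0): normal=0.67, light=0.70; AND[a·b] → w = 0.4690
R3 (z=161.0): robust=0.07 → w = 0.0700
R4 (z=158.9): heavy=0.40 → w = 0.4000
Weighted average = (0.2680·139.0 + 0.4690·124.0 + 0.0700·161.0 + 0.4000·158.9) / (0.2680 + 0.4690 + 0.0700 + 0.4000)
  = 170.2380 / 1.2070 = 141.042

141.042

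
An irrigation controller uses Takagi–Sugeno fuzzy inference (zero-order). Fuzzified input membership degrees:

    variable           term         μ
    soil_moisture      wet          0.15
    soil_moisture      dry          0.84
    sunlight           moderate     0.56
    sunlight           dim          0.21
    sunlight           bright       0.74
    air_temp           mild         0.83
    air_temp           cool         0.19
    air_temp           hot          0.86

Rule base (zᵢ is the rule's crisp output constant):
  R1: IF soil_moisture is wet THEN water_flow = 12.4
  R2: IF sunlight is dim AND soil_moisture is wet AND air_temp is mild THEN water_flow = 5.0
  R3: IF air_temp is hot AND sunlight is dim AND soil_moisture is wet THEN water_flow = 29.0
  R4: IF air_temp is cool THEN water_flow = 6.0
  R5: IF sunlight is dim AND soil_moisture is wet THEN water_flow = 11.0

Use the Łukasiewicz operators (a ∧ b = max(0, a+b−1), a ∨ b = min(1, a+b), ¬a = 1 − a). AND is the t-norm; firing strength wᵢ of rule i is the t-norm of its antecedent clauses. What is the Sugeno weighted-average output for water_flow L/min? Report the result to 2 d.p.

8.82

R1 (z=12.4): wet=0.15 → w = 0.15
R2 (z=5.0): dim=0.21, wet=0.15, mild=0.83; AND[max(0, a+b−1)] → w = 0.00
R3 (z=29.0): hot=0.86, dim=0.21, wet=0.15; AND[max(0, a+b−1)] → w = 0.00
R4 (z=6.0): cool=0.19 → w = 0.19
R5 (z=11.0): dim=0.21, wet=0.15; AND[max(0, a+b−1)] → w = 0.00
Weighted average = (0.15·12.4 + 0.00·5.0 + 0.00·29.0 + 0.19·6.0 + 0.00·11.0) / (0.15 + 0.00 + 0.00 + 0.19 + 0.00)
  = 3.0000 / 0.3400 = 8.82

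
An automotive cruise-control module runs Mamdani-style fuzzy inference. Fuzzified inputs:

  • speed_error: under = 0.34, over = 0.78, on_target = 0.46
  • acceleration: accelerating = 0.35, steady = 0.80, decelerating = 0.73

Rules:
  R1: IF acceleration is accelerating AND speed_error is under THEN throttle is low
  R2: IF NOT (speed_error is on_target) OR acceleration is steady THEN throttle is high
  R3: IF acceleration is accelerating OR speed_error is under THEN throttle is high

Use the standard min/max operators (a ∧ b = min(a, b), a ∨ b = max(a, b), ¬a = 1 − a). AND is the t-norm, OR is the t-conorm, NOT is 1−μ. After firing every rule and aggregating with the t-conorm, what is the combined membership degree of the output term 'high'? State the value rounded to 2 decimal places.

R1: accelerating=0.35, under=0.34; AND[min(a, b)] → w = 0.34
R2: ¬on_target=1−0.46=0.54, steady=0.80; OR[max(a, b)] → w = 0.80
R3: accelerating=0.35, under=0.34; OR[max(a, b)] → w = 0.35
Rules with consequent 'high': {R2, R3} → strengths 0.80, 0.35
Aggregate via t-conorm [max(a, b)]: 0.80

0.80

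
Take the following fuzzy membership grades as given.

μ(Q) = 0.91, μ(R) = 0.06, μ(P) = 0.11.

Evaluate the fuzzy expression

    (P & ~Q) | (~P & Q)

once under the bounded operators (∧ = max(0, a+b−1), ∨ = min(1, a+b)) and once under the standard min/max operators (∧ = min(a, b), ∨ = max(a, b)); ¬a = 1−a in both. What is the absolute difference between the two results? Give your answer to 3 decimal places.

0.090

Under bounded:
  ~Q = 1 − 0.91 = 0.09
  P & ~Q = max(0, a+b−1) on (0.11, 0.09) = 0.00
  ~P = 1 − 0.11 = 0.89
  ~P & Q = max(0, a+b−1) on (0.89, 0.91) = 0.80
  (P & ~Q) | (~P & Q) = min(1, a+b) on (0.00, 0.80) = 0.80
  → value = 0.8000
Under standard min/max:
  ~Q = 1 − 0.91 = 0.09
  P & ~Q = min(a, b) on (0.11, 0.09) = 0.09
  ~P = 1 − 0.11 = 0.89
  ~P & Q = min(a, b) on (0.89, 0.91) = 0.89
  (P & ~Q) | (~P & Q) = max(a, b) on (0.09, 0.89) = 0.89
  → value = 0.8900
|0.8000 − 0.8900| = 0.090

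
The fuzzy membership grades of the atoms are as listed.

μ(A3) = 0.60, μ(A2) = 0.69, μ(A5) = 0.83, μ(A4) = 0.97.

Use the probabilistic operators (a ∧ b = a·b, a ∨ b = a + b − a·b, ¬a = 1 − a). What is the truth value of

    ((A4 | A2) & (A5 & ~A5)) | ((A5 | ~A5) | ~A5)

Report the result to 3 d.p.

A4 | A2 = a + b − a·b on (0.9700, 0.6900) = 0.9907
~A5 = 1 − 0.8300 = 0.1700
A5 & ~A5 = a·b on (0.8300, 0.1700) = 0.1411
(A4 | A2) & (A5 & ~A5) = a·b on (0.9907, 0.1411) = 0.1398
~A5 = 1 − 0.8300 = 0.1700
A5 | ~A5 = a + b − a·b on (0.8300, 0.1700) = 0.8589
~A5 = 1 − 0.8300 = 0.1700
(A5 | ~A5) | ~A5 = a + b − a·b on (0.8589, 0.1700) = 0.8829
((A4 | A2) & (A5 & ~A5)) | ((A5 | ~A5) | ~A5) = a + b − a·b on (0.1398, 0.8829) = 0.8993

0.899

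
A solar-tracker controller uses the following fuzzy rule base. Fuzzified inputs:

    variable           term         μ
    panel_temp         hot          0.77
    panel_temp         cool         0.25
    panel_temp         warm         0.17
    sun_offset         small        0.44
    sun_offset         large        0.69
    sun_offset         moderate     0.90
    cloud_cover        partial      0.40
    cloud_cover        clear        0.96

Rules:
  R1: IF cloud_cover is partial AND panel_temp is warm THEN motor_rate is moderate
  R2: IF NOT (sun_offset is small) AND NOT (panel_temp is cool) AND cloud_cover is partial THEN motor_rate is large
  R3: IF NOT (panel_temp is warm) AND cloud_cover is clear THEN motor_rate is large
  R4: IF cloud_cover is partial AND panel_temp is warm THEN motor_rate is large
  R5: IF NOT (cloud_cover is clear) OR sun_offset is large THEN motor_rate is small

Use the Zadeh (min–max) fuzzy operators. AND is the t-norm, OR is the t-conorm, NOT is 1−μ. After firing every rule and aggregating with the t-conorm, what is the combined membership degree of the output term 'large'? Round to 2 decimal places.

R1: partial=0.40, warm=0.17; AND[min(a, b)] → w = 0.17
R2: ¬small=1−0.44=0.56, ¬cool=1−0.25=0.75, partial=0.40; AND[min(a, b)] → w = 0.40
R3: ¬warm=1−0.17=0.83, clear=0.96; AND[min(a, b)] → w = 0.83
R4: partial=0.40, warm=0.17; AND[min(a, b)] → w = 0.17
R5: ¬clear=1−0.96=0.04, large=0.69; OR[max(a, b)] → w = 0.69
Rules with consequent 'large': {R2, R3, R4} → strengths 0.40, 0.83, 0.17
Aggregate via t-conorm [max(a, b)]: 0.83

0.83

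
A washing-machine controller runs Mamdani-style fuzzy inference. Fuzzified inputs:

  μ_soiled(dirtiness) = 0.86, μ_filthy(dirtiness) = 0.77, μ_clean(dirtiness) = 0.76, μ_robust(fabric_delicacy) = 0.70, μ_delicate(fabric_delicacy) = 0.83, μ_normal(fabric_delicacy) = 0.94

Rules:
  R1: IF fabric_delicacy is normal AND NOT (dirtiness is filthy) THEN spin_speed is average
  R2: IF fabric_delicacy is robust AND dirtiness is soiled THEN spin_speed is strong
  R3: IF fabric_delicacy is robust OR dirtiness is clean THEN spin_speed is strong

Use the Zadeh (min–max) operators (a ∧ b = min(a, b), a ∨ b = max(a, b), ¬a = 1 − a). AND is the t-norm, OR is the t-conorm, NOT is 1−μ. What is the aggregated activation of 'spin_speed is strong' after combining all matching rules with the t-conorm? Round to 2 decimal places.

0.76

R1: normal=0.94, ¬filthy=1−0.77=0.23; AND[min(a, b)] → w = 0.23
R2: robust=0.70, soiled=0.86; AND[min(a, b)] → w = 0.70
R3: robust=0.70, clean=0.76; OR[max(a, b)] → w = 0.76
Rules with consequent 'strong': {R2, R3} → strengths 0.70, 0.76
Aggregate via t-conorm [max(a, b)]: 0.76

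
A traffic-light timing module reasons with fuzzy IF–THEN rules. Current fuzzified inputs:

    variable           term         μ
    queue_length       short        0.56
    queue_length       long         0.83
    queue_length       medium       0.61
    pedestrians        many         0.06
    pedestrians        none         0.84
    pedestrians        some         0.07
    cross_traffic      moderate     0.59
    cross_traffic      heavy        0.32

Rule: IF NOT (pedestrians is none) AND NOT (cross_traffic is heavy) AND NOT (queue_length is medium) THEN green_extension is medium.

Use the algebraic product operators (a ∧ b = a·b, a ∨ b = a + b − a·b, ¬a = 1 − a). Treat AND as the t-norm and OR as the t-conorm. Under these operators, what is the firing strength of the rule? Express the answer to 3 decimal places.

0.042

firing strength: ¬none=1−0.84=0.16, ¬heavy=1−0.32=0.68, ¬medium=1−0.61=0.39; AND[a·b] → w = 0.0424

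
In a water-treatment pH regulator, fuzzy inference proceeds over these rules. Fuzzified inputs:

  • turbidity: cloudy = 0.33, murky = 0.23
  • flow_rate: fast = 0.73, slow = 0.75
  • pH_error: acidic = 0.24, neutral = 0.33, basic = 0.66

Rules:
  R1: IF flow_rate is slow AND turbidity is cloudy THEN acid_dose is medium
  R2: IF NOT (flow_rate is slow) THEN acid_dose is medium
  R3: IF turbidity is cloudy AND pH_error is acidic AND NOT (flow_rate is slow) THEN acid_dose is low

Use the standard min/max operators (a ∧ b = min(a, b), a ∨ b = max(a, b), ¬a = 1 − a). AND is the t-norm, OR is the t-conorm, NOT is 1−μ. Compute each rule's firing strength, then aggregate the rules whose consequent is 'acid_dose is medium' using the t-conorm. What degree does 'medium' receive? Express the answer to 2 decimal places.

R1: slow=0.75, cloudy=0.33; AND[min(a, b)] → w = 0.33
R2: ¬slow=1−0.75=0.25 → w = 0.25
R3: cloudy=0.33, acidic=0.24, ¬slow=1−0.75=0.25; AND[min(a, b)] → w = 0.24
Rules with consequent 'medium': {R1, R2} → strengths 0.33, 0.25
Aggregate via t-conorm [max(a, b)]: 0.33

0.33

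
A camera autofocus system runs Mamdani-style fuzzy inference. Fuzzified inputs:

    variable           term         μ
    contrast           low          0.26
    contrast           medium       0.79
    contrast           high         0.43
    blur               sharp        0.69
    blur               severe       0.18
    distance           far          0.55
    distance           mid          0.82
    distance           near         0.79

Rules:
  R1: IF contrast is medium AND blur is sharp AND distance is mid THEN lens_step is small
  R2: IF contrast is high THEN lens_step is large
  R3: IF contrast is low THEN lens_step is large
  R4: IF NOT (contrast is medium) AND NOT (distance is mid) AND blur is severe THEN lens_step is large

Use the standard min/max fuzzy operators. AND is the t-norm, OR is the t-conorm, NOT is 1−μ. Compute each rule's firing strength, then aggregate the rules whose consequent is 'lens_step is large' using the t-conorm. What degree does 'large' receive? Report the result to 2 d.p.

R1: medium=0.79, sharp=0.69, mid=0.82; AND[min(a, b)] → w = 0.69
R2: high=0.43 → w = 0.43
R3: low=0.26 → w = 0.26
R4: ¬medium=1−0.79=0.21, ¬mid=1−0.82=0.18, severe=0.18; AND[min(a, b)] → w = 0.18
Rules with consequent 'large': {R2, R3, R4} → strengths 0.43, 0.26, 0.18
Aggregate via t-conorm [max(a, b)]: 0.43

0.43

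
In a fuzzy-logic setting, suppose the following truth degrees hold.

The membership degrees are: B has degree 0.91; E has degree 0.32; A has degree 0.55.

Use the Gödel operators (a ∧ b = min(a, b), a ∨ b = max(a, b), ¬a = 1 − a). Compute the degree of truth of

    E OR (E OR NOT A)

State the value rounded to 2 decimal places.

NOT A = 1 − 0.55 = 0.45
E OR NOT A = max(a, b) on (0.32, 0.45) = 0.45
E OR (E OR NOT A) = max(a, b) on (0.32, 0.45) = 0.45

0.45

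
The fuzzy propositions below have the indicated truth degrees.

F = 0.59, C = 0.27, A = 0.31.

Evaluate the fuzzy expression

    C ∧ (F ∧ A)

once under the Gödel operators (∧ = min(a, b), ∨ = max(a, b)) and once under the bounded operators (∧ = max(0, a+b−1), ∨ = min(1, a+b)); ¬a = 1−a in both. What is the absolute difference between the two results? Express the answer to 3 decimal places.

Under Gödel:
  F ∧ A = min(a, b) on (0.59, 0.31) = 0.31
  C ∧ (F ∧ A) = min(a, b) on (0.27, 0.31) = 0.27
  → value = 0.2700
Under bounded:
  F ∧ A = max(0, a+b−1) on (0.59, 0.31) = 0.00
  C ∧ (F ∧ A) = max(0, a+b−1) on (0.27, 0.00) = 0.00
  → value = 0.0000
|0.2700 − 0.0000| = 0.270

0.270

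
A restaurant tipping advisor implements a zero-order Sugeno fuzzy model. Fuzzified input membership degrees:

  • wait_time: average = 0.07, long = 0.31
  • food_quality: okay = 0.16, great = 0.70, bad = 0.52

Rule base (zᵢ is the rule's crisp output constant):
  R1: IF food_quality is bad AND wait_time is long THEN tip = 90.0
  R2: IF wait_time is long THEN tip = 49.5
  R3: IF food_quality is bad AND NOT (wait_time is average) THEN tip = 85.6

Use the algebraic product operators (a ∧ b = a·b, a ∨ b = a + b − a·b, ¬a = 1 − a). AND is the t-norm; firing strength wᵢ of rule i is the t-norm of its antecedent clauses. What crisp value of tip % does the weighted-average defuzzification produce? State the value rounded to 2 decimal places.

R1 (z=90.0): bad=0.52, long=0.31; AND[a·b] → w = 0.1612
R2 (z=49.5): long=0.31 → w = 0.3100
R3 (z=85.6): bad=0.52, ¬average=1−0.07=0.93; AND[a·b] → w = 0.4836
Weighted average = (0.1612·90.0 + 0.3100·49.5 + 0.4836·85.6) / (0.1612 + 0.3100 + 0.4836)
  = 71.2492 / 0.9548 = 74.62

74.62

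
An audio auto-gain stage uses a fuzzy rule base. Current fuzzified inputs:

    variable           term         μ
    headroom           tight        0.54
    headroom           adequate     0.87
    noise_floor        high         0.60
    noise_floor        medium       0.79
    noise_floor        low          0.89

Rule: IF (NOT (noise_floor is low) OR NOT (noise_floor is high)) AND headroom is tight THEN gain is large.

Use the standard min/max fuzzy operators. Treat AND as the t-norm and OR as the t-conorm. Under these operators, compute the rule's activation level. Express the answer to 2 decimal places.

firing strength: (¬low=1−0.89=0.11 OR ¬high=1−0.60=0.40) = 0.40; AND[min(a, b)] with tight=0.54 → w = 0.40

0.40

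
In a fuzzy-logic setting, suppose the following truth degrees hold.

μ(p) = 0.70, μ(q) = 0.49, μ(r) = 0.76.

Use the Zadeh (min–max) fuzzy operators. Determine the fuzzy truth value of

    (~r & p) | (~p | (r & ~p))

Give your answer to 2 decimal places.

0.30

~r = 1 − 0.76 = 0.24
~r & p = min(a, b) on (0.24, 0.70) = 0.24
~p = 1 − 0.70 = 0.30
~p = 1 − 0.70 = 0.30
r & ~p = min(a, b) on (0.76, 0.30) = 0.30
~p | (r & ~p) = max(a, b) on (0.30, 0.30) = 0.30
(~r & p) | (~p | (r & ~p)) = max(a, b) on (0.24, 0.30) = 0.30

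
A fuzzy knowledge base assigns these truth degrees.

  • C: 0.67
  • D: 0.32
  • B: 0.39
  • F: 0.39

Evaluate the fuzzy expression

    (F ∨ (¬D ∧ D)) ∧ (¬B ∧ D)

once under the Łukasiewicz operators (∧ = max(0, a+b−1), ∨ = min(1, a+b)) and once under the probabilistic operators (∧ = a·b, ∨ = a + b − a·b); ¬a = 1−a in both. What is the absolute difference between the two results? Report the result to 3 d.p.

0.102

Under Łukasiewicz:
  ¬D = 1 − 0.32 = 0.68
  ¬D ∧ D = max(0, a+b−1) on (0.68, 0.32) = 0.00
  F ∨ (¬D ∧ D) = min(1, a+b) on (0.39, 0.00) = 0.39
  ¬B = 1 − 0.39 = 0.61
  ¬B ∧ D = max(0, a+b−1) on (0.61, 0.32) = 0.00
  (F ∨ (¬D ∧ D)) ∧ (¬B ∧ D) = max(0, a+b−1) on (0.39, 0.00) = 0.00
  → value = 0.0000
Under probabilistic:
  ¬D = 1 − 0.3200 = 0.6800
  ¬D ∧ D = a·b on (0.6800, 0.3200) = 0.2176
  F ∨ (¬D ∧ D) = a + b − a·b on (0.3900, 0.2176) = 0.5227
  ¬B = 1 − 0.3900 = 0.6100
  ¬B ∧ D = a·b on (0.6100, 0.3200) = 0.1952
  (F ∨ (¬D ∧ D)) ∧ (¬B ∧ D) = a·b on (0.5227, 0.1952) = 0.1020
  → value = 0.1020
|0.0000 − 0.1020| = 0.102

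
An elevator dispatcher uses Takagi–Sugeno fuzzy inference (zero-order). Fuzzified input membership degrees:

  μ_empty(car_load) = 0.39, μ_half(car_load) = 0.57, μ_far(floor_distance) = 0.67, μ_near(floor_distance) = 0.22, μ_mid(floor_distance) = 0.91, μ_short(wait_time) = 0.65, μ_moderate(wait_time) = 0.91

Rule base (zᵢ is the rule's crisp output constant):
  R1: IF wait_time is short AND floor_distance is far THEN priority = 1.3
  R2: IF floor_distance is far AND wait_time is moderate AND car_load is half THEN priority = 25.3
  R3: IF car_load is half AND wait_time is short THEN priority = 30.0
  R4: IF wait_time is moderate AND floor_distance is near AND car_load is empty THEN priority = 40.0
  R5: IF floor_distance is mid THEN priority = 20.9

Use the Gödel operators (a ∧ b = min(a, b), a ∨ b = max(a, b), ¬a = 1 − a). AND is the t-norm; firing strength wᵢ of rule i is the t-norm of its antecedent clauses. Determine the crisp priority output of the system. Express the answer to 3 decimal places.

R1 (z=1.3): short=0.65, far=0.67; AND[min(a, b)] → w = 0.65
R2 (z=25.3): far=0.67, moderate=0.91, half=0.57; AND[min(a, b)] → w = 0.57
R3 (z=30.0): half=0.57, short=0.65; AND[min(a, b)] → w = 0.57
R4 (z=40.0): moderate=0.91, near=0.22, empty=0.39; AND[min(a, b)] → w = 0.22
R5 (z=20.9): mid=0.91 → w = 0.91
Weighted average = (0.65·1.3 + 0.57·25.3 + 0.57·30.0 + 0.22·40.0 + 0.91·20.9) / (0.65 + 0.57 + 0.57 + 0.22 + 0.91)
  = 60.1850 / 2.9200 = 20.611

20.611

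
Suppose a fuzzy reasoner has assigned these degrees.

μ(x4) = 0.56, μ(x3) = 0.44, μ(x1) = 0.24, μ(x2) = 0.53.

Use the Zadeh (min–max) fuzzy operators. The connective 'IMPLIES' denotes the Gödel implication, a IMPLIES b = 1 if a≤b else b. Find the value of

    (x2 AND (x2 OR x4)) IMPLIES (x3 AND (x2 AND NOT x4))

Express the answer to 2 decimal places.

x2 OR x4 = max(a, b) on (0.53, 0.56) = 0.56
x2 AND (x2 OR x4) = min(a, b) on (0.53, 0.56) = 0.53
NOT x4 = 1 − 0.56 = 0.44
x2 AND NOT x4 = min(a, b) on (0.53, 0.44) = 0.44
x3 AND (x2 AND NOT x4) = min(a, b) on (0.44, 0.44) = 0.44
(x2 AND (x2 OR x4)) IMPLIES (x3 AND (x2 AND NOT x4))  [Gödel: 1 if a≤b else b] with a=0.53, b=0.44 → 0.44

0.44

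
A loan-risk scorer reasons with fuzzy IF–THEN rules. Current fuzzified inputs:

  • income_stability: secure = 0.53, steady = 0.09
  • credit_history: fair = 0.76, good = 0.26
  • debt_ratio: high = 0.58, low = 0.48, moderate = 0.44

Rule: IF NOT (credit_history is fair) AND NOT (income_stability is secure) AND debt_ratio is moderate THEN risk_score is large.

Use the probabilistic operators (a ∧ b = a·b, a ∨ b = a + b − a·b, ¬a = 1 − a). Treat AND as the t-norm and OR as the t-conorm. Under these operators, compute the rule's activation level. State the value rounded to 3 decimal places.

firing strength: ¬fair=1−0.76=0.24, ¬secure=1−0.53=0.47, moderate=0.44; AND[a·b] → w = 0.0496

0.050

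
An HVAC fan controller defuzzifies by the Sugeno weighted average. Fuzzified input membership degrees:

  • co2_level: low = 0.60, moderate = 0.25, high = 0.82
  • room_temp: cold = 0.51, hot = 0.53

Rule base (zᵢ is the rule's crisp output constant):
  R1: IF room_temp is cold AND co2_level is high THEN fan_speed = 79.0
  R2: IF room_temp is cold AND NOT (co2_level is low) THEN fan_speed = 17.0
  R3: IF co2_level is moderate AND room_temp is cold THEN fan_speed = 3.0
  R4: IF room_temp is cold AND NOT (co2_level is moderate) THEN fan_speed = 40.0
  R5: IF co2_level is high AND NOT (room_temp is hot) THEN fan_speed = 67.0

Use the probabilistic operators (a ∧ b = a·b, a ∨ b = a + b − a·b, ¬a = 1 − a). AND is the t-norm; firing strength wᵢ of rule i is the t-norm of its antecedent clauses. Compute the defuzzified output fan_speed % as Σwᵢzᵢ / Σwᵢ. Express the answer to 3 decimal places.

51.404

R1 (z=79.0): cold=0.51, high=0.82; AND[a·b] → w = 0.4182
R2 (z=17.0): cold=0.51, ¬low=1−0.60=0.40; AND[a·b] → w = 0.2040
R3 (z=3.0): moderate=0.25, cold=0.51; AND[a·b] → w = 0.1275
R4 (z=40.0): cold=0.51, ¬moderate=1−0.25=0.75; AND[a·b] → w = 0.3825
R5 (z=67.0): high=0.82, ¬hot=1−0.53=0.47; AND[a·b] → w = 0.3854
Weighted average = (0.4182·79.0 + 0.2040·17.0 + 0.1275·3.0 + 0.3825·40.0 + 0.3854·67.0) / (0.4182 + 0.2040 + 0.1275 + 0.3825 + 0.3854)
  = 78.0101 / 1.5176 = 51.404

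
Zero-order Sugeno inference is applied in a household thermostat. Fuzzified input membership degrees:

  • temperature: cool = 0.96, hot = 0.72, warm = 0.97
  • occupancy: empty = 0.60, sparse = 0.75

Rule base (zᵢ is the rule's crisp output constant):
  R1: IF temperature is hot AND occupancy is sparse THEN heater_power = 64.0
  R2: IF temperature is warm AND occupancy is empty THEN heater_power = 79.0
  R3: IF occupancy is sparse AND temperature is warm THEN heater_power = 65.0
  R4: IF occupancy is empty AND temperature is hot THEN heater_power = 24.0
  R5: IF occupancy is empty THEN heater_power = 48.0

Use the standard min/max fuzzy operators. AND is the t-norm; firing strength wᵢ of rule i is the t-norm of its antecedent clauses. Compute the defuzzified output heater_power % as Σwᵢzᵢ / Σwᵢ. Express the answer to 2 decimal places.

R1 (z=64.0): hot=0.72, sparse=0.75; AND[min(a, b)] → w = 0.72
R2 (z=79.0): warm=0.97, empty=0.60; AND[min(a, b)] → w = 0.60
R3 (z=65.0): sparse=0.75, warm=0.97; AND[min(a, b)] → w = 0.75
R4 (z=24.0): empty=0.60, hot=0.72; AND[min(a, b)] → w = 0.60
R5 (z=48.0): empty=0.60 → w = 0.60
Weighted average = (0.72·64.0 + 0.60·79.0 + 0.75·65.0 + 0.60·24.0 + 0.60·48.0) / (0.72 + 0.60 + 0.75 + 0.60 + 0.60)
  = 185.4300 / 3.2700 = 56.71

56.71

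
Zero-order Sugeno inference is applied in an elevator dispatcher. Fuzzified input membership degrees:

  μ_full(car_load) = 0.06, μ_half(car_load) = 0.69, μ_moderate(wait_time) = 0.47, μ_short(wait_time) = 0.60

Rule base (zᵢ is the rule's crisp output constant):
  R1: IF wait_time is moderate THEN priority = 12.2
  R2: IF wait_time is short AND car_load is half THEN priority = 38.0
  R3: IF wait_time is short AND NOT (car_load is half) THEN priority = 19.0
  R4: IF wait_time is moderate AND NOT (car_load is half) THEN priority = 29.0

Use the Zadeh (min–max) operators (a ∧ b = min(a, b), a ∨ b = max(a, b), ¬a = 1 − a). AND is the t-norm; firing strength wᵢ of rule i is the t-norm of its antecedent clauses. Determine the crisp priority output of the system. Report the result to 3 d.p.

25.689

R1 (z=12.2): moderate=0.47 → w = 0.47
R2 (z=38.0): short=0.60, half=0.69; AND[min(a, b)] → w = 0.60
R3 (z=19.0): short=0.60, ¬half=1−0.69=0.31; AND[min(a, b)] → w = 0.31
R4 (z=29.0): moderate=0.47, ¬half=1−0.69=0.31; AND[min(a, b)] → w = 0.31
Weighted average = (0.47·12.2 + 0.60·38.0 + 0.31·19.0 + 0.31·29.0) / (0.47 + 0.60 + 0.31 + 0.31)
  = 43.4140 / 1.6900 = 25.689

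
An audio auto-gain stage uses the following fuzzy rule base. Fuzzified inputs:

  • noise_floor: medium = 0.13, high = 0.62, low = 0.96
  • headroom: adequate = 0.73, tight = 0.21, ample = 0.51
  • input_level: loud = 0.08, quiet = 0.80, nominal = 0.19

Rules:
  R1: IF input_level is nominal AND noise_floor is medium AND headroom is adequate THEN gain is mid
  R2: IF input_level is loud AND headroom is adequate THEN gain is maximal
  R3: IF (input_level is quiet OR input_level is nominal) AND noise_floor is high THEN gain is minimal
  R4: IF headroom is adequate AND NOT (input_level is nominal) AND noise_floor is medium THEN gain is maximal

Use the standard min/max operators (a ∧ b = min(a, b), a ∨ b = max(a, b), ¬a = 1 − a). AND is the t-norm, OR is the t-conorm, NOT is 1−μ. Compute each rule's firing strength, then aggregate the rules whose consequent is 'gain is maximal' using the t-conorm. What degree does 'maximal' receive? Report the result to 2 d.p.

R1: nominal=0.19, medium=0.13, adequate=0.73; AND[min(a, b)] → w = 0.13
R2: loud=0.08, adequate=0.73; AND[min(a, b)] → w = 0.08
R3: (quiet=0.80 OR nominal=0.19) = 0.80; AND[min(a, b)] with high=0.62 → w = 0.62
R4: adequate=0.73, ¬nominal=1−0.19=0.81, medium=0.13; AND[min(a, b)] → w = 0.13
Rules with consequent 'maximal': {R2, R4} → strengths 0.08, 0.13
Aggregate via t-conorm [max(a, b)]: 0.13

0.13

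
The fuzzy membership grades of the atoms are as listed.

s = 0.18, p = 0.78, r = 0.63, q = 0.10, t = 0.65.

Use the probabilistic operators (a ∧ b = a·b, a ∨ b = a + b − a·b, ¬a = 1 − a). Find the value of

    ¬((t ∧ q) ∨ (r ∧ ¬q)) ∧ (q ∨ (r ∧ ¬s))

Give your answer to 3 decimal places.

0.229

t ∧ q = a·b on (0.6500, 0.1000) = 0.0650
¬q = 1 − 0.1000 = 0.9000
r ∧ ¬q = a·b on (0.6300, 0.9000) = 0.5670
(t ∧ q) ∨ (r ∧ ¬q) = a + b − a·b on (0.0650, 0.5670) = 0.5951
¬((t ∧ q) ∨ (r ∧ ¬q)) = 1 − 0.5951 = 0.4049
¬s = 1 − 0.1800 = 0.8200
r ∧ ¬s = a·b on (0.6300, 0.8200) = 0.5166
q ∨ (r ∧ ¬s) = a + b − a·b on (0.1000, 0.5166) = 0.5649
¬((t ∧ q) ∨ (r ∧ ¬q)) ∧ (q ∨ (r ∧ ¬s)) = a·b on (0.4049, 0.5649) = 0.2287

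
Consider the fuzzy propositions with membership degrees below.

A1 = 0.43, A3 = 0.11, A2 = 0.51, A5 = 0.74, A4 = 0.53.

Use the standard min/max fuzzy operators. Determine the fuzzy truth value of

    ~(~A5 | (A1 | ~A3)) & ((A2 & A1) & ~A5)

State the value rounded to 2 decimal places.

~A5 = 1 − 0.74 = 0.26
~A3 = 1 − 0.11 = 0.89
A1 | ~A3 = max(a, b) on (0.43, 0.89) = 0.89
~A5 | (A1 | ~A3) = max(a, b) on (0.26, 0.89) = 0.89
~(~A5 | (A1 | ~A3)) = 1 − 0.89 = 0.11
A2 & A1 = min(a, b) on (0.51, 0.43) = 0.43
~A5 = 1 − 0.74 = 0.26
(A2 & A1) & ~A5 = min(a, b) on (0.43, 0.26) = 0.26
~(~A5 | (A1 | ~A3)) & ((A2 & A1) & ~A5) = min(a, b) on (0.11, 0.26) = 0.11

0.11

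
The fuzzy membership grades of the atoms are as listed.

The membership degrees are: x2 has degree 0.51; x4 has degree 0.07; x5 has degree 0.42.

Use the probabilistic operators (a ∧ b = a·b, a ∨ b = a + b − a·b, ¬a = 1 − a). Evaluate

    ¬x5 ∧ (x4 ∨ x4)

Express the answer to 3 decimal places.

¬x5 = 1 − 0.4200 = 0.5800
x4 ∨ x4 = a + b − a·b on (0.0700, 0.0700) = 0.1351
¬x5 ∧ (x4 ∨ x4) = a·b on (0.5800, 0.1351) = 0.0784

0.078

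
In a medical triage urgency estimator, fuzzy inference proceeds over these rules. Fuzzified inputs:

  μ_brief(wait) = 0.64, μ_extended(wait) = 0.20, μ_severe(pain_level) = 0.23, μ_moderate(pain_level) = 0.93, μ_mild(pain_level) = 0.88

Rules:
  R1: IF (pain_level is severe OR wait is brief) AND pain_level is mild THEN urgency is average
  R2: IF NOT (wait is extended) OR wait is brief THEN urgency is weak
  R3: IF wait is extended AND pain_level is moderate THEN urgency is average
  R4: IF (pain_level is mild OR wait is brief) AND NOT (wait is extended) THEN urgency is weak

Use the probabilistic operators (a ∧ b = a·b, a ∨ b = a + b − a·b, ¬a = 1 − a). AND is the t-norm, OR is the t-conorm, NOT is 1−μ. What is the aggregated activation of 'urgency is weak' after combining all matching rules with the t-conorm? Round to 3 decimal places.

R1: (severe=0.23 OR brief=0.64) = 0.7228; AND[a·b] with mild=0.88 → w = 0.6361
R2: ¬extended=1−0.20=0.80, brief=0.64; OR[a + b − a·b] → w = 0.9280
R3: extended=0.20, moderate=0.93; AND[a·b] → w = 0.1860
R4: (mild=0.88 OR brief=0.64) = 0.9568; AND[a·b] with ¬extended=1−0.20=0.80 → w = 0.7654
Rules with consequent 'weak': {R2, R4} → strengths 0.9280, 0.7654
Aggregate via t-conorm [a + b − a·b]: 0.9831

0.983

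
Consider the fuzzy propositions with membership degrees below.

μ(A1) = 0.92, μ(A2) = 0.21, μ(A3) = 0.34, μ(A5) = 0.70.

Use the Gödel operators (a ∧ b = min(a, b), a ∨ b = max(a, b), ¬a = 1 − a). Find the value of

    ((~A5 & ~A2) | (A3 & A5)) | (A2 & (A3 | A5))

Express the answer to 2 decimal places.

~A5 = 1 − 0.70 = 0.30
~A2 = 1 − 0.21 = 0.79
~A5 & ~A2 = min(a, b) on (0.30, 0.79) = 0.30
A3 & A5 = min(a, b) on (0.34, 0.70) = 0.34
(~A5 & ~A2) | (A3 & A5) = max(a, b) on (0.30, 0.34) = 0.34
A3 | A5 = max(a, b) on (0.34, 0.70) = 0.70
A2 & (A3 | A5) = min(a, b) on (0.21, 0.70) = 0.21
((~A5 & ~A2) | (A3 & A5)) | (A2 & (A3 | A5)) = max(a, b) on (0.34, 0.21) = 0.34

0.34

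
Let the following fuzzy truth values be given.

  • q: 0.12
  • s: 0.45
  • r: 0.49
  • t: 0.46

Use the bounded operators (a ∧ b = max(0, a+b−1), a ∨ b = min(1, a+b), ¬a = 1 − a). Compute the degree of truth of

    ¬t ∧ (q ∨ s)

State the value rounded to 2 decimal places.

0.11

¬t = 1 − 0.46 = 0.54
q ∨ s = min(1, a+b) on (0.12, 0.45) = 0.57
¬t ∧ (q ∨ s) = max(0, a+b−1) on (0.54, 0.57) = 0.11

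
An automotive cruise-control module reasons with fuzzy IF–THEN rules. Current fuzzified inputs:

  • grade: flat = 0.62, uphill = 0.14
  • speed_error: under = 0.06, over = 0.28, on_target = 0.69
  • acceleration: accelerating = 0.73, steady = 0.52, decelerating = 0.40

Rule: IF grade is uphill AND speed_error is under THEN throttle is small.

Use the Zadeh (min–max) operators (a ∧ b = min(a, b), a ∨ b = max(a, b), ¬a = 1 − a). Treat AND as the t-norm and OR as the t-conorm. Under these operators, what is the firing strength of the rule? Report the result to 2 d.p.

firing strength: uphill=0.14, under=0.06; AND[min(a, b)] → w = 0.06

0.06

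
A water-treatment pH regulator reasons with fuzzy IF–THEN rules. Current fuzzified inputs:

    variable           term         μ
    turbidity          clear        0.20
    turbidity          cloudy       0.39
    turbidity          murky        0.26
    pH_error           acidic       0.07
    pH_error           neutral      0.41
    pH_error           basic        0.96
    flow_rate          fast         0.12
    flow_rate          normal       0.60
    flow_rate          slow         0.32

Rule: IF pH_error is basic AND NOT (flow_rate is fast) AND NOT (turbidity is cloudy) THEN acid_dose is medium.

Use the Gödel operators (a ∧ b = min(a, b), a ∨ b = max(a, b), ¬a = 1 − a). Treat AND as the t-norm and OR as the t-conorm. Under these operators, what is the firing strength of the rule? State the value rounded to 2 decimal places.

firing strength: basic=0.96, ¬fast=1−0.12=0.88, ¬cloudy=1−0.39=0.61; AND[min(a, b)] → w = 0.61

0.61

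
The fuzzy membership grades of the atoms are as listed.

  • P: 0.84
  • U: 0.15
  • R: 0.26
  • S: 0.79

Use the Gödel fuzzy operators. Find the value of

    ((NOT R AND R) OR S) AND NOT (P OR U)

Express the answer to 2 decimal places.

NOT R = 1 − 0.26 = 0.74
NOT R AND R = min(a, b) on (0.74, 0.26) = 0.26
(NOT R AND R) OR S = max(a, b) on (0.26, 0.79) = 0.79
P OR U = max(a, b) on (0.84, 0.15) = 0.84
NOT (P OR U) = 1 − 0.84 = 0.16
((NOT R AND R) OR S) AND NOT (P OR U) = min(a, b) on (0.79, 0.16) = 0.16

0.16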